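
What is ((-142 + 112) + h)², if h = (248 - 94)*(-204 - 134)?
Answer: 2712534724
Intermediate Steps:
h = -52052 (h = 154*(-338) = -52052)
((-142 + 112) + h)² = ((-142 + 112) - 52052)² = (-30 - 52052)² = (-52082)² = 2712534724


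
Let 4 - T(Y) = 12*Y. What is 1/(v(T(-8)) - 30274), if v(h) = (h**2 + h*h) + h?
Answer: -1/10174 ≈ -9.8290e-5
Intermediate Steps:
T(Y) = 4 - 12*Y
v(h) = h + 2*h**2 (v(h) = (h**2 + h**2) + h = 2*h**2 + h = h + 2*h**2)
1/(v(T(-8)) - 30274) = 1/((4 - 12*(-8))*(1 + 2*(4 - 12*(-8))) - 30274) = 1/((4 + 96)*(1 + 2*(4 + 96)) - 30274) = 1/(100*(1 + 2*100) - 30274) = 1/(100*(1 + 200) - 30274) = 1/(100*201 - 30274) = 1/(20100 - 30274) = 1/(-10174) = -1/10174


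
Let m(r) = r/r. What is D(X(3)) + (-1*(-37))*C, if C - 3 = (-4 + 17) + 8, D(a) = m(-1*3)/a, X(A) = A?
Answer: 2665/3 ≈ 888.33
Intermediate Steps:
m(r) = 1
D(a) = 1/a
C = 24 (C = 3 + ((-4 + 17) + 8) = 3 + (13 + 8) = 3 + 21 = 24)
D(X(3)) + (-1*(-37))*C = 1/3 - 1*(-37)*24 = 1/3 + 37*24 = 1/3 + 888 = 2665/3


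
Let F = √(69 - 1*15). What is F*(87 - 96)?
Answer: -27*√6 ≈ -66.136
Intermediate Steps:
F = 3*√6 (F = √(69 - 15) = √54 = 3*√6 ≈ 7.3485)
F*(87 - 96) = (3*√6)*(87 - 96) = (3*√6)*(-9) = -27*√6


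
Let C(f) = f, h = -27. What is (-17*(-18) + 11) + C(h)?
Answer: 290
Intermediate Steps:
(-17*(-18) + 11) + C(h) = (-17*(-18) + 11) - 27 = (306 + 11) - 27 = 317 - 27 = 290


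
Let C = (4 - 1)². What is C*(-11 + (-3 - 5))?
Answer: -171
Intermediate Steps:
C = 9 (C = 3² = 9)
C*(-11 + (-3 - 5)) = 9*(-11 + (-3 - 5)) = 9*(-11 - 8) = 9*(-19) = -171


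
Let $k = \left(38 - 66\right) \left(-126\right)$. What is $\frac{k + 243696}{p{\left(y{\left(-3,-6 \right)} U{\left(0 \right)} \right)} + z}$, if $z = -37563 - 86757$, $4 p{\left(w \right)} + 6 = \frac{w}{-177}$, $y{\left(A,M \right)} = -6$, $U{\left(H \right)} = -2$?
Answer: $- \frac{29172432}{14669939} \approx -1.9886$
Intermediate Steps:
$k = 3528$ ($k = \left(-28\right) \left(-126\right) = 3528$)
$p{\left(w \right)} = - \frac{3}{2} - \frac{w}{708}$ ($p{\left(w \right)} = - \frac{3}{2} + \frac{w \frac{1}{-177}}{4} = - \frac{3}{2} + \frac{w \left(- \frac{1}{177}\right)}{4} = - \frac{3}{2} + \frac{\left(- \frac{1}{177}\right) w}{4} = - \frac{3}{2} - \frac{w}{708}$)
$z = -124320$
$\frac{k + 243696}{p{\left(y{\left(-3,-6 \right)} U{\left(0 \right)} \right)} + z} = \frac{3528 + 243696}{\left(- \frac{3}{2} - \frac{\left(-6\right) \left(-2\right)}{708}\right) - 124320} = \frac{247224}{\left(- \frac{3}{2} - \frac{1}{59}\right) - 124320} = \frac{247224}{- \frac{179}{118} - 124320} = \frac{247224}{- \frac{14669939}{118}} = 247224 \left(- \frac{118}{14669939}\right) = - \frac{29172432}{14669939}$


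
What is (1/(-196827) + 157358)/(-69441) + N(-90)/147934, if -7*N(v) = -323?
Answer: -99283535762683/43819171044642 ≈ -2.2658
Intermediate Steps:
N(v) = 323/7 (N(v) = -⅐*(-323) = 323/7)
(1/(-196827) + 157358)/(-69441) + N(-90)/147934 = (1/(-196827) + 157358)/(-69441) + (323/7)/147934 = (-1/196827 + 157358)*(-1/69441) + (323/7)*(1/147934) = (30972303065/196827)*(-1/69441) + 1/3206 = -30972303065/13667863707 + 1/3206 = -99283535762683/43819171044642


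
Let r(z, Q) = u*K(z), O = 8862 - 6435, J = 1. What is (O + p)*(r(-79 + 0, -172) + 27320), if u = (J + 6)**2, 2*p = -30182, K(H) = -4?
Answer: -343498336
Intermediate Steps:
p = -15091 (p = (1/2)*(-30182) = -15091)
u = 49 (u = (1 + 6)**2 = 7**2 = 49)
O = 2427
r(z, Q) = -196 (r(z, Q) = 49*(-4) = -196)
(O + p)*(r(-79 + 0, -172) + 27320) = (2427 - 15091)*(-196 + 27320) = -12664*27124 = -343498336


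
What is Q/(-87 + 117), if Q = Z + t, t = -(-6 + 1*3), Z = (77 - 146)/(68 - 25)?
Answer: 2/43 ≈ 0.046512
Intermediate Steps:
Z = -69/43 ≈ -1.6047
t = 3 (t = -(-6 + 3) = -1*(-3) = 3)
Q = 60/43 (Q = -69/43 + 3 = 60/43 ≈ 1.3953)
Q/(-87 + 117) = 60/(43*(-87 + 117)) = (60/43)/30 = (60/43)*(1/30) = 2/43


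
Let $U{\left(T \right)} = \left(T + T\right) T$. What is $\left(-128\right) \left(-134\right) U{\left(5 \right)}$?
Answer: $857600$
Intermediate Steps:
$U{\left(T \right)} = 2 T^{2}$ ($U{\left(T \right)} = 2 T T = 2 T^{2}$)
$\left(-128\right) \left(-134\right) U{\left(5 \right)} = \left(-128\right) \left(-134\right) 2 \cdot 5^{2} = 17152 \cdot 2 \cdot 25 = 17152 \cdot 50 = 857600$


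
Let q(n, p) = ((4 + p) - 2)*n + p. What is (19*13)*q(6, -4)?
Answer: -3952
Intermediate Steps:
q(n, p) = p + n*(2 + p) (q(n, p) = (2 + p)*n + p = n*(2 + p) + p = p + n*(2 + p))
(19*13)*q(6, -4) = (19*13)*(-4 + 2*6 + 6*(-4)) = 247*(-4 + 12 - 24) = 247*(-16) = -3952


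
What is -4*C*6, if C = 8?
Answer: -192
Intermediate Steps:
-4*C*6 = -4*8*6 = -32*6 = -192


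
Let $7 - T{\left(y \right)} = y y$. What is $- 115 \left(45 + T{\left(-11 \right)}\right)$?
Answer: $7935$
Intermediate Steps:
$T{\left(y \right)} = 7 - y^{2}$ ($T{\left(y \right)} = 7 - y y = 7 - y^{2}$)
$- 115 \left(45 + T{\left(-11 \right)}\right) = - 115 \left(45 + \left(7 - \left(-11\right)^{2}\right)\right) = - 115 \left(45 + \left(7 - 121\right)\right) = - 115 \left(45 - 114\right) = \left(-115\right) \left(-69\right) = 7935$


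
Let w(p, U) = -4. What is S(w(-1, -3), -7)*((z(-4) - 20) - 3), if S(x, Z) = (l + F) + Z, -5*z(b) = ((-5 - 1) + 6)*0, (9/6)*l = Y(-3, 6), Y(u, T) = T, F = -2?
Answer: 115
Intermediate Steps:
l = 4 (l = (⅔)*6 = 4)
z(b) = 0 (z(b) = -((-5 - 1) + 6)*0/5 = -(-6 + 6)*0/5 = -0*0 = -⅕*0 = 0)
S(x, Z) = 2 + Z (S(x, Z) = (4 - 2) + Z = 2 + Z)
S(w(-1, -3), -7)*((z(-4) - 20) - 3) = (2 - 7)*((0 - 20) - 3) = -5*(-20 - 3) = -5*(-23) = 115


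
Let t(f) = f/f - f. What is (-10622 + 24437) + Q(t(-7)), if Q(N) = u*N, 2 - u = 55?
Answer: 13391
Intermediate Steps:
u = -53 (u = 2 - 1*55 = 2 - 55 = -53)
t(f) = 1 - f
Q(N) = -53*N
(-10622 + 24437) + Q(t(-7)) = (-10622 + 24437) - 53*(1 - 1*(-7)) = 13815 - 53*(1 + 7) = 13815 - 53*8 = 13815 - 424 = 13391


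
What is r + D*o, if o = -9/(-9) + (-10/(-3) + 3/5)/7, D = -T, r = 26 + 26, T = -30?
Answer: 692/7 ≈ 98.857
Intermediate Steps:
r = 52
D = 30 (D = -1*(-30) = 30)
o = 164/105 (o = -9*(-⅑) + (-10*(-⅓) + 3*(⅕))*(⅐) = 1 + (10/3 + ⅗)*(⅐) = 1 + (59/15)*(⅐) = 1 + 59/105 = 164/105 ≈ 1.5619)
r + D*o = 52 + 30*(164/105) = 52 + 328/7 = 692/7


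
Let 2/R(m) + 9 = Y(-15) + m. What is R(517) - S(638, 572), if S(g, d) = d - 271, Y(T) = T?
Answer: -148391/493 ≈ -301.00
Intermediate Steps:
S(g, d) = -271 + d
R(m) = 2/(-24 + m) (R(m) = 2/(-9 + (-15 + m)) = 2/(-24 + m))
R(517) - S(638, 572) = 2/(-24 + 517) - (-271 + 572) = 2/493 - 1*301 = 2*(1/493) - 301 = 2/493 - 301 = -148391/493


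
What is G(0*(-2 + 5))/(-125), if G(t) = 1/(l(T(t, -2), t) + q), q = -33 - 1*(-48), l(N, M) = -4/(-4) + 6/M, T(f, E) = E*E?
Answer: 0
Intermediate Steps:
T(f, E) = E²
l(N, M) = 1 + 6/M (l(N, M) = -4*(-¼) + 6/M = 1 + 6/M)
q = 15 (q = -33 + 48 = 15)
G(t) = 1/(15 + (6 + t)/t) (G(t) = 1/((6 + t)/t + 15) = 1/(15 + (6 + t)/t))
G(0*(-2 + 5))/(-125) = ((0*(-2 + 5))/(2*(3 + 8*(0*(-2 + 5)))))/(-125) = ((0*3)/(2*(3 + 8*(0*3))))*(-1/125) = ((½)*0/(3 + 8*0))*(-1/125) = ((½)*0/(3 + 0))*(-1/125) = ((½)*0/3)*(-1/125) = ((½)*0*(⅓))*(-1/125) = 0*(-1/125) = 0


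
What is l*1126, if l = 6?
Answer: 6756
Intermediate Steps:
l*1126 = 6*1126 = 6756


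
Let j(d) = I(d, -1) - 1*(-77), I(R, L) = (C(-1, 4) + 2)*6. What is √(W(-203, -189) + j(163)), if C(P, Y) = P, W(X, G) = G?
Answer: I*√106 ≈ 10.296*I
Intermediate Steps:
I(R, L) = 6 (I(R, L) = (-1 + 2)*6 = 1*6 = 6)
j(d) = 83 (j(d) = 6 - 1*(-77) = 6 + 77 = 83)
√(W(-203, -189) + j(163)) = √(-189 + 83) = √(-106) = I*√106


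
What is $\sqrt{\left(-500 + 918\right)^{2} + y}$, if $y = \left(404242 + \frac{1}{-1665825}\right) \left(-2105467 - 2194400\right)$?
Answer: $\frac{i \sqrt{21437426368404613915271}}{111055} \approx 1.3184 \cdot 10^{6} i$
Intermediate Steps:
$y = - \frac{965171695255185561}{555275}$ ($y = \left(404242 - \frac{1}{1665825}\right) \left(-4299867\right) = \frac{673396429649}{1665825} \left(-4299867\right) = - \frac{965171695255185561}{555275} \approx -1.7382 \cdot 10^{12}$)
$\sqrt{\left(-500 + 918\right)^{2} + y} = \sqrt{\left(-500 + 918\right)^{2} - \frac{965171695255185561}{555275}} = \sqrt{418^{2} - \frac{965171695255185561}{555275}} = \sqrt{174724 - \frac{965171695255185561}{555275}} = \sqrt{- \frac{965171598235316461}{555275}} = \frac{i \sqrt{21437426368404613915271}}{111055}$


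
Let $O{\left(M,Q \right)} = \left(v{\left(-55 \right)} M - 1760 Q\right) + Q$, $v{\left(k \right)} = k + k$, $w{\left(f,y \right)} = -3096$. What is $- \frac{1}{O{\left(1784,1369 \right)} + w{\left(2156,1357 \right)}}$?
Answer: $\frac{1}{2607407} \approx 3.8352 \cdot 10^{-7}$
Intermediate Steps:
$v{\left(k \right)} = 2 k$
$O{\left(M,Q \right)} = - 1759 Q - 110 M$ ($O{\left(M,Q \right)} = \left(2 \left(-55\right) M - 1760 Q\right) + Q = \left(- 110 M - 1760 Q\right) + Q = \left(- 1760 Q - 110 M\right) + Q = - 1759 Q - 110 M$)
$- \frac{1}{O{\left(1784,1369 \right)} + w{\left(2156,1357 \right)}} = - \frac{1}{\left(\left(-1759\right) 1369 - 196240\right) - 3096} = - \frac{1}{\left(-2408071 - 196240\right) - 3096} = - \frac{1}{-2604311 - 3096} = - \frac{1}{-2607407} = \left(-1\right) \left(- \frac{1}{2607407}\right) = \frac{1}{2607407}$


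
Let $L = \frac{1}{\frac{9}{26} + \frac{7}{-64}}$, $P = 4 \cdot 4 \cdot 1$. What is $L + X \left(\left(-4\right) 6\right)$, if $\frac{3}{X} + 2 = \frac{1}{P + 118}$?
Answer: $\frac{707600}{17533} \approx 40.358$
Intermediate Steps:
$P = 16$ ($P = 16 \cdot 1 = 16$)
$L = \frac{832}{197}$ ($L = \frac{1}{9 \cdot \frac{1}{26} + 7 \left(- \frac{1}{64}\right)} = \frac{1}{\frac{9}{26} - \frac{7}{64}} = \frac{1}{\frac{197}{832}} = \frac{832}{197} \approx 4.2234$)
$X = - \frac{134}{89}$ ($X = \frac{3}{-2 + \frac{1}{16 + 118}} = \frac{3}{-2 + \frac{1}{134}} = \frac{3}{- \frac{267}{134}} = 3 \left(- \frac{134}{267}\right) = - \frac{134}{89} \approx -1.5056$)
$L + X \left(\left(-4\right) 6\right) = \frac{832}{197} - \frac{134 \left(\left(-4\right) 6\right)}{89} = \frac{832}{197} - - \frac{3216}{89} = \frac{832}{197} + \frac{3216}{89} = \frac{707600}{17533}$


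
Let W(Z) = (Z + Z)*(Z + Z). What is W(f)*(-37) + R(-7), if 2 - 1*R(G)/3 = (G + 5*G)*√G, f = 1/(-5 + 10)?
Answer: 2/25 + 126*I*√7 ≈ 0.08 + 333.36*I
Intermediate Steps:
f = ⅕ (f = 1/5 = ⅕ ≈ 0.20000)
W(Z) = 4*Z² (W(Z) = (2*Z)*(2*Z) = 4*Z²)
R(G) = 6 - 18*G^(3/2) (R(G) = 6 - 3*(G + 5*G)*√G = 6 - 3*6*G*√G = 6 - 18*G^(3/2))
W(f)*(-37) + R(-7) = (4*(⅕)²)*(-37) + (6 - (-126)*I*√7) = (4*(1/25))*(-37) + (6 - (-126)*I*√7) = (4/25)*(-37) + (6 + 126*I*√7) = -148/25 + (6 + 126*I*√7) = 2/25 + 126*I*√7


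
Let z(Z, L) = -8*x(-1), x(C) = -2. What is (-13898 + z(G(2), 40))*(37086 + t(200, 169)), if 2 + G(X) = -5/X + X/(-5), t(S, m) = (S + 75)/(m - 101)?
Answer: -17506055743/34 ≈ -5.1488e+8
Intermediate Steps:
t(S, m) = (75 + S)/(-101 + m)
G(X) = -2 - 5/X - X/5 (G(X) = -2 + (-5/X + X/(-5)) = -2 + (-5/X + X*(-⅕)) = -2 + (-5/X - X/5) = -2 - 5/X - X/5)
z(Z, L) = 16 (z(Z, L) = -8*(-2) = 16)
(-13898 + z(G(2), 40))*(37086 + t(200, 169)) = (-13898 + 16)*(37086 + (75 + 200)/(-101 + 169)) = -13882*(37086 + 275/68) = -13882*2522123/68 = -17506055743/34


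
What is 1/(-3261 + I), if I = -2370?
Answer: -1/5631 ≈ -0.00017759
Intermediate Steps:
1/(-3261 + I) = 1/(-3261 - 2370) = 1/(-5631) = -1/5631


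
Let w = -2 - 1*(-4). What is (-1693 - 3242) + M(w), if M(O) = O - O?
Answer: -4935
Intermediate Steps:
w = 2 (w = -2 + 4 = 2)
M(O) = 0
(-1693 - 3242) + M(w) = (-1693 - 3242) + 0 = -4935 + 0 = -4935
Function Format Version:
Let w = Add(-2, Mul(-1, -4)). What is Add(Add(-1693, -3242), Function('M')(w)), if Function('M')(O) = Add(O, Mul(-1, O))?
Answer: -4935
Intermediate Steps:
w = 2 (w = Add(-2, 4) = 2)
Function('M')(O) = 0
Add(Add(-1693, -3242), Function('M')(w)) = Add(Add(-1693, -3242), 0) = Add(-4935, 0) = -4935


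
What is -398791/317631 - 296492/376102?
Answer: -122080571567/59730827181 ≈ -2.0438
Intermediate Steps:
-398791/317631 - 296492/376102 = -398791*1/317631 - 296492*1/376102 = -398791/317631 - 148246/188051 = -122080571567/59730827181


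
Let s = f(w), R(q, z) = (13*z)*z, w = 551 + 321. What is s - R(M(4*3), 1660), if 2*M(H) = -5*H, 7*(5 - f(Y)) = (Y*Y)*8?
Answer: -256842637/7 ≈ -3.6692e+7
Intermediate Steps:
w = 872
f(Y) = 5 - 8*Y**2/7 (f(Y) = 5 - Y*Y*8/7 = 5 - Y**2*8/7 = 5 - 8*Y**2/7)
M(H) = -5*H/2 (M(H) = (-5*H)/2 = -5*H/2)
R(q, z) = 13*z**2
s = -6083037/7 (s = 5 - 8/7*872**2 = 5 - 8/7*760384 = 5 - 6083072/7 = -6083037/7 ≈ -8.6901e+5)
s - R(M(4*3), 1660) = -6083037/7 - 13*1660**2 = -6083037/7 - 13*2755600 = -6083037/7 - 1*35822800 = -6083037/7 - 35822800 = -256842637/7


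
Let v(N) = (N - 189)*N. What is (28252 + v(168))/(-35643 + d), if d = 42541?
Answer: 12362/3449 ≈ 3.5842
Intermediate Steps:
v(N) = N*(-189 + N) (v(N) = (-189 + N)*N = N*(-189 + N))
(28252 + v(168))/(-35643 + d) = (28252 + 168*(-189 + 168))/(-35643 + 42541) = (28252 + 168*(-21))/6898 = (28252 - 3528)*(1/6898) = 24724*(1/6898) = 12362/3449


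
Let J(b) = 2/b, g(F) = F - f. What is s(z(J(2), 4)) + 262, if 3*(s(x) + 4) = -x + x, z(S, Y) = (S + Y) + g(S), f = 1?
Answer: 258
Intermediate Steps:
g(F) = -1 + F (g(F) = F - 1*1 = F - 1 = -1 + F)
z(S, Y) = -1 + Y + 2*S (z(S, Y) = (S + Y) + (-1 + S) = -1 + Y + 2*S)
s(x) = -4 (s(x) = -4 + (-x + x)/3 = -4 + (1/3)*0 = -4 + 0 = -4)
s(z(J(2), 4)) + 262 = -4 + 262 = 258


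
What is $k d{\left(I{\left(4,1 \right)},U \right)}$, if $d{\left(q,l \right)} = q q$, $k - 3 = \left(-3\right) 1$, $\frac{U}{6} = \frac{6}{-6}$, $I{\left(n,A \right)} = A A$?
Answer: $0$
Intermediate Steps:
$I{\left(n,A \right)} = A^{2}$
$U = -6$ ($U = 6 \frac{6}{-6} = 6 \cdot 6 \left(- \frac{1}{6}\right) = 6 \left(-1\right) = -6$)
$k = 0$ ($k = 3 - 3 = 0$)
$d{\left(q,l \right)} = q^{2}$
$k d{\left(I{\left(4,1 \right)},U \right)} = 0 \left(1^{2}\right)^{2} = 0 \cdot 1^{2} = 0 \cdot 1 = 0$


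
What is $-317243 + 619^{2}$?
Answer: $65918$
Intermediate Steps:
$-317243 + 619^{2} = -317243 + 383161 = 65918$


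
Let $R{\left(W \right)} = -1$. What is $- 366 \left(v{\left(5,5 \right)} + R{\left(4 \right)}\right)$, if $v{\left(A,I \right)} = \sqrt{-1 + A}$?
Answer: $-366$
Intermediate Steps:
$- 366 \left(v{\left(5,5 \right)} + R{\left(4 \right)}\right) = - 366 \left(\sqrt{-1 + 5} - 1\right) = - 366 \left(\sqrt{4} - 1\right) = - 366 \left(2 - 1\right) = \left(-366\right) 1 = -366$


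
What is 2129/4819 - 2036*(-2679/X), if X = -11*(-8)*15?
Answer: 2190647993/530090 ≈ 4132.6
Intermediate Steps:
X = 1320 (X = 88*15 = 1320)
2129/4819 - 2036*(-2679/X) = 2129/4819 - 2036/(1320/(-2679)) = 2129*(1/4819) - 2036/(1320*(-1/2679)) = 2129/4819 - 2036/(-440/893) = 2129/4819 - 2036*(-893/440) = 2129/4819 + 454537/110 = 2190647993/530090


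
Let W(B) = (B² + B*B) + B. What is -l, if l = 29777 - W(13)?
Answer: -29426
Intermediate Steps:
W(B) = B + 2*B² (W(B) = (B² + B²) + B = 2*B² + B = B + 2*B²)
l = 29426 (l = 29777 - 13*(1 + 2*13) = 29777 - 13*(1 + 26) = 29777 - 13*27 = 29777 - 1*351 = 29777 - 351 = 29426)
-l = -1*29426 = -29426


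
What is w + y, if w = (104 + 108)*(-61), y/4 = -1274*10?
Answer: -63892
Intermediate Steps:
y = -50960 (y = 4*(-1274*10) = 4*(-91*140) = 4*(-12740) = -50960)
w = -12932 (w = 212*(-61) = -12932)
w + y = -12932 - 50960 = -63892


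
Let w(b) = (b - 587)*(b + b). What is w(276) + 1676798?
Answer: 1505126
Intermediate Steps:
w(b) = 2*b*(-587 + b) (w(b) = (-587 + b)*(2*b) = 2*b*(-587 + b))
w(276) + 1676798 = 2*276*(-587 + 276) + 1676798 = 2*276*(-311) + 1676798 = -171672 + 1676798 = 1505126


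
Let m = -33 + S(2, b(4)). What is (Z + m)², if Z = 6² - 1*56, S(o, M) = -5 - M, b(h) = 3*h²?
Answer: 11236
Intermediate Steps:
Z = -20 (Z = 36 - 56 = -20)
m = -86 (m = -33 + (-5 - 3*4²) = -33 + (-5 - 3*16) = -33 + (-5 - 1*48) = -33 + (-5 - 48) = -33 - 53 = -86)
(Z + m)² = (-20 - 86)² = (-106)² = 11236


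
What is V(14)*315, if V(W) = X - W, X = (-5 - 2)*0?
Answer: -4410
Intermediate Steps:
X = 0 (X = -7*0 = 0)
V(W) = -W (V(W) = 0 - W = -W)
V(14)*315 = -1*14*315 = -14*315 = -4410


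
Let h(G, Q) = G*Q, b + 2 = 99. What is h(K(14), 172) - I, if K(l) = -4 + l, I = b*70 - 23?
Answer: -5047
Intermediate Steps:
b = 97 (b = -2 + 99 = 97)
I = 6767 (I = 97*70 - 23 = 6790 - 23 = 6767)
h(K(14), 172) - I = (-4 + 14)*172 - 1*6767 = 10*172 - 6767 = 1720 - 6767 = -5047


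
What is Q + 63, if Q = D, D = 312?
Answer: 375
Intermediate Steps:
Q = 312
Q + 63 = 312 + 63 = 375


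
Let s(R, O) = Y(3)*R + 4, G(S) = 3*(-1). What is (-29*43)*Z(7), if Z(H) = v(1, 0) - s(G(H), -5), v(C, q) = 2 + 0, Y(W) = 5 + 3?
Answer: -27434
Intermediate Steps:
G(S) = -3
Y(W) = 8
s(R, O) = 4 + 8*R (s(R, O) = 8*R + 4 = 4 + 8*R)
v(C, q) = 2
Z(H) = 22 (Z(H) = 2 - (4 + 8*(-3)) = 2 - (4 - 24) = 2 - 1*(-20) = 2 + 20 = 22)
(-29*43)*Z(7) = -29*43*22 = -1247*22 = -27434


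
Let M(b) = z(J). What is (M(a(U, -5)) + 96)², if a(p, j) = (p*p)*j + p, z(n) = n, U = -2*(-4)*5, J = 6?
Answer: 10404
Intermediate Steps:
U = 40 (U = 8*5 = 40)
a(p, j) = p + j*p² (a(p, j) = p²*j + p = j*p² + p = p + j*p²)
M(b) = 6
(M(a(U, -5)) + 96)² = (6 + 96)² = 102² = 10404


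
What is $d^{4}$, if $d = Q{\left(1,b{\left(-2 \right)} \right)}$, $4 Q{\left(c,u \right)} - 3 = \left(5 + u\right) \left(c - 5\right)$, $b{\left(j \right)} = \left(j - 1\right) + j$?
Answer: $\frac{81}{256} \approx 0.31641$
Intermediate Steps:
$b{\left(j \right)} = -1 + 2 j$ ($b{\left(j \right)} = \left(-1 + j\right) + j = -1 + 2 j$)
$Q{\left(c,u \right)} = \frac{3}{4} + \frac{\left(-5 + c\right) \left(5 + u\right)}{4}$ ($Q{\left(c,u \right)} = \frac{3}{4} + \frac{\left(5 + u\right) \left(c - 5\right)}{4} = \frac{3}{4} + \frac{\left(5 + u\right) \left(-5 + c\right)}{4} = \frac{3}{4} + \frac{\left(-5 + c\right) \left(5 + u\right)}{4}$)
$d = \frac{3}{4}$ ($d = - \frac{11}{2} - \frac{5 \left(-1 + 2 \left(-2\right)\right)}{4} + \frac{5}{4} \cdot 1 + \frac{1}{4} \cdot 1 \left(-1 + 2 \left(-2\right)\right) = - \frac{11}{2} - \frac{5 \left(-1 - 4\right)}{4} + \frac{5}{4} + \frac{1}{4} \cdot 1 \left(-1 - 4\right) = - \frac{11}{2} - - \frac{25}{4} + \frac{5}{4} + \frac{1}{4} \cdot 1 \left(-5\right) = - \frac{11}{2} + \frac{25}{4} + \frac{5}{4} - \frac{5}{4} = \frac{3}{4} \approx 0.75$)
$d^{4} = \left(\frac{3}{4}\right)^{4} = \frac{81}{256}$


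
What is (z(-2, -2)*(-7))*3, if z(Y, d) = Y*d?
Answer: -84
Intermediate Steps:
(z(-2, -2)*(-7))*3 = (-2*(-2)*(-7))*3 = (4*(-7))*3 = -28*3 = -84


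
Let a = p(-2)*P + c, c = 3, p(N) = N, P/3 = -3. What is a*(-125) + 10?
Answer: -2615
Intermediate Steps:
P = -9 (P = 3*(-3) = -9)
a = 21 (a = -2*(-9) + 3 = 18 + 3 = 21)
a*(-125) + 10 = 21*(-125) + 10 = -2625 + 10 = -2615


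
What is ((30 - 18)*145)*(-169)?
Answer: -294060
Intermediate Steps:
((30 - 18)*145)*(-169) = (12*145)*(-169) = 1740*(-169) = -294060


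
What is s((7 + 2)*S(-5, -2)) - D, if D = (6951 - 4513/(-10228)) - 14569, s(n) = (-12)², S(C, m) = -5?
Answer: 79385223/10228 ≈ 7761.6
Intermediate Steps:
s(n) = 144
D = -77912391/10228 (D = (6951 - 4513*(-1/10228)) - 14569 = (6951 + 4513/10228) - 14569 = 71099341/10228 - 14569 = -77912391/10228 ≈ -7617.6)
s((7 + 2)*S(-5, -2)) - D = 144 - 1*(-77912391/10228) = 144 + 77912391/10228 = 79385223/10228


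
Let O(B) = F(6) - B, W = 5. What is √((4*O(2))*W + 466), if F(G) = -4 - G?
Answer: √226 ≈ 15.033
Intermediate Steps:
O(B) = -10 - B (O(B) = (-4 - 1*6) - B = (-4 - 6) - B = -10 - B)
√((4*O(2))*W + 466) = √((4*(-10 - 1*2))*5 + 466) = √((4*(-10 - 2))*5 + 466) = √((4*(-12))*5 + 466) = √(-48*5 + 466) = √(-240 + 466) = √226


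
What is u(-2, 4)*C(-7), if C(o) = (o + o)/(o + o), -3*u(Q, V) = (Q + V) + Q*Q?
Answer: -2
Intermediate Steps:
u(Q, V) = -Q/3 - V/3 - Q²/3 (u(Q, V) = -((Q + V) + Q*Q)/3 = -((Q + V) + Q²)/3 = -(Q + V + Q²)/3 = -Q/3 - V/3 - Q²/3)
C(o) = 1 (C(o) = (2*o)/((2*o)) = (2*o)*(1/(2*o)) = 1)
u(-2, 4)*C(-7) = (-⅓*(-2) - ⅓*4 - ⅓*(-2)²)*1 = (⅔ - 4/3 - ⅓*4)*1 = (⅔ - 4/3 - 4/3)*1 = -2*1 = -2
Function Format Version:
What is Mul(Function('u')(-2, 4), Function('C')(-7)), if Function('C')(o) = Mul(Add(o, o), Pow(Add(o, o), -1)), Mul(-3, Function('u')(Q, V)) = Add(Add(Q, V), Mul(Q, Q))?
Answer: -2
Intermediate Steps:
Function('u')(Q, V) = Add(Mul(Rational(-1, 3), Q), Mul(Rational(-1, 3), V), Mul(Rational(-1, 3), Pow(Q, 2))) (Function('u')(Q, V) = Mul(Rational(-1, 3), Add(Add(Q, V), Mul(Q, Q))) = Mul(Rational(-1, 3), Add(Add(Q, V), Pow(Q, 2))) = Mul(Rational(-1, 3), Add(Q, V, Pow(Q, 2))) = Add(Mul(Rational(-1, 3), Q), Mul(Rational(-1, 3), V), Mul(Rational(-1, 3), Pow(Q, 2))))
Function('C')(o) = 1 (Function('C')(o) = Mul(Mul(2, o), Pow(Mul(2, o), -1)) = Mul(Mul(2, o), Mul(Rational(1, 2), Pow(o, -1))) = 1)
Mul(Function('u')(-2, 4), Function('C')(-7)) = Mul(Add(Mul(Rational(-1, 3), -2), Mul(Rational(-1, 3), 4), Mul(Rational(-1, 3), Pow(-2, 2))), 1) = Mul(Add(Rational(2, 3), Rational(-4, 3), Mul(Rational(-1, 3), 4)), 1) = Mul(Add(Rational(2, 3), Rational(-4, 3), Rational(-4, 3)), 1) = Mul(-2, 1) = -2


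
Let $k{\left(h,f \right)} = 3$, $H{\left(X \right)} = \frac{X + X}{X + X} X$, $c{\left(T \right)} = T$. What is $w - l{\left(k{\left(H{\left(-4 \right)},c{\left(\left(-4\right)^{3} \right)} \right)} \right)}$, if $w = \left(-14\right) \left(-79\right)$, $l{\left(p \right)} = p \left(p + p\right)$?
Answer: $1088$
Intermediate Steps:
$H{\left(X \right)} = X$ ($H{\left(X \right)} = \frac{2 X}{2 X} X = 2 X \frac{1}{2 X} X = 1 X = X$)
$l{\left(p \right)} = 2 p^{2}$ ($l{\left(p \right)} = p 2 p = 2 p^{2}$)
$w = 1106$
$w - l{\left(k{\left(H{\left(-4 \right)},c{\left(\left(-4\right)^{3} \right)} \right)} \right)} = 1106 - 2 \cdot 3^{2} = 1106 - 2 \cdot 9 = 1106 - 18 = 1088$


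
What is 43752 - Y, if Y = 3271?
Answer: 40481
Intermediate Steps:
43752 - Y = 43752 - 1*3271 = 43752 - 3271 = 40481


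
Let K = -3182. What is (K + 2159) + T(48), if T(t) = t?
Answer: -975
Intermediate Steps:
(K + 2159) + T(48) = (-3182 + 2159) + 48 = -1023 + 48 = -975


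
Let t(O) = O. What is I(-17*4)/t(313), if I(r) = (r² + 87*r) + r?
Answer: -1360/313 ≈ -4.3450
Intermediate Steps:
I(r) = r² + 88*r
I(-17*4)/t(313) = ((-17*4)*(88 - 17*4))/313 = -68*(88 - 68)*(1/313) = -68*20*(1/313) = -1360*1/313 = -1360/313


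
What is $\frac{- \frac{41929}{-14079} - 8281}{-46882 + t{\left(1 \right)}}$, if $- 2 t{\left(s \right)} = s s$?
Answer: $\frac{46618508}{264023487} \approx 0.17657$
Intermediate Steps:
$t{\left(s \right)} = - \frac{s^{2}}{2}$ ($t{\left(s \right)} = - \frac{s s}{2} = - \frac{s^{2}}{2}$)
$\frac{- \frac{41929}{-14079} - 8281}{-46882 + t{\left(1 \right)}} = \frac{- \frac{41929}{-14079} - 8281}{-46882 - \frac{1^{2}}{2}} = \frac{\left(-41929\right) \left(- \frac{1}{14079}\right) - 8281}{-46882 - \frac{1}{2}} = \frac{\frac{41929}{14079} - 8281}{-46882 - \frac{1}{2}} = - \frac{116546270}{14079 \left(- \frac{93765}{2}\right)} = \left(- \frac{116546270}{14079}\right) \left(- \frac{2}{93765}\right) = \frac{46618508}{264023487}$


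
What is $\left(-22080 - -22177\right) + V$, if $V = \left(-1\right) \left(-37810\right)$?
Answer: $37907$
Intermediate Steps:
$V = 37810$
$\left(-22080 - -22177\right) + V = \left(-22080 - -22177\right) + 37810 = \left(-22080 + 22177\right) + 37810 = 97 + 37810 = 37907$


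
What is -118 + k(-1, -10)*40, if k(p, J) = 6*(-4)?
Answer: -1078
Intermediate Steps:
k(p, J) = -24
-118 + k(-1, -10)*40 = -118 - 24*40 = -118 - 960 = -1078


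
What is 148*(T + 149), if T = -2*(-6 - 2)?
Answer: 24420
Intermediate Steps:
T = 16 (T = -2*(-8) = 16)
148*(T + 149) = 148*(16 + 149) = 148*165 = 24420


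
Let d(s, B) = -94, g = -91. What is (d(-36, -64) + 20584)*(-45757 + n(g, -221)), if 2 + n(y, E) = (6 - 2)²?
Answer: -937274070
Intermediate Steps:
n(y, E) = 14 (n(y, E) = -2 + (6 - 2)² = -2 + 4² = -2 + 16 = 14)
(d(-36, -64) + 20584)*(-45757 + n(g, -221)) = (-94 + 20584)*(-45757 + 14) = 20490*(-45743) = -937274070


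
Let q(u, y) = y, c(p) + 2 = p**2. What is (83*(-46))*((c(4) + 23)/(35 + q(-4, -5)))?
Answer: -70633/15 ≈ -4708.9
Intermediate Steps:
c(p) = -2 + p**2
(83*(-46))*((c(4) + 23)/(35 + q(-4, -5))) = (83*(-46))*(((-2 + 4**2) + 23)/(35 - 5)) = -3818*((-2 + 16) + 23)/30 = -3818*(14 + 23)/30 = -141266/30 = -3818*37/30 = -70633/15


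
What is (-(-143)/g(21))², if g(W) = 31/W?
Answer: 9018009/961 ≈ 9384.0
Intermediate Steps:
(-(-143)/g(21))² = (-(-143)/(31/21))² = (-(-143)/(31*(1/21)))² = (-(-143)/31/21)² = (-(-143)*21/31)² = (-1*(-3003/31))² = (3003/31)² = 9018009/961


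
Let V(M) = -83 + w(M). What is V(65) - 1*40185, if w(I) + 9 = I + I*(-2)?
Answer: -40342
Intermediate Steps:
w(I) = -9 - I (w(I) = -9 + (I + I*(-2)) = -9 + (I - 2*I) = -9 - I)
V(M) = -92 - M (V(M) = -83 + (-9 - M) = -92 - M)
V(65) - 1*40185 = (-92 - 1*65) - 1*40185 = (-92 - 65) - 40185 = -157 - 40185 = -40342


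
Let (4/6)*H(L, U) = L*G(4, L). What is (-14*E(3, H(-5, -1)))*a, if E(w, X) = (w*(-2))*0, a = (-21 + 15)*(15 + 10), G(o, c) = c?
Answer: 0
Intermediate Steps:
a = -150 (a = -6*25 = -150)
H(L, U) = 3*L**2/2 (H(L, U) = 3*(L*L)/2 = 3*L**2/2)
E(w, X) = 0 (E(w, X) = -2*w*0 = 0)
(-14*E(3, H(-5, -1)))*a = -14*0*(-150) = 0*(-150) = 0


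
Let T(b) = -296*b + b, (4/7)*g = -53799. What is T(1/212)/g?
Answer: 295/19959429 ≈ 1.4780e-5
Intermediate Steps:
g = -376593/4 (g = (7/4)*(-53799) = -376593/4 ≈ -94148.)
T(b) = -295*b
T(1/212)/g = (-295/212)/(-376593/4) = -295*1/212*(-4/376593) = -295/212*(-4/376593) = 295/19959429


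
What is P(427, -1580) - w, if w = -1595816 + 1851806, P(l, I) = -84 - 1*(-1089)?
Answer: -254985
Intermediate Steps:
P(l, I) = 1005 (P(l, I) = -84 + 1089 = 1005)
w = 255990
P(427, -1580) - w = 1005 - 1*255990 = 1005 - 255990 = -254985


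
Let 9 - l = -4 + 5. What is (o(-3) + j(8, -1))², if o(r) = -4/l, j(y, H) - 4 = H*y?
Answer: 81/4 ≈ 20.250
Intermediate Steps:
j(y, H) = 4 + H*y
l = 8 (l = 9 - (-4 + 5) = 9 - 1*1 = 9 - 1 = 8)
o(r) = -½ (o(r) = -4/8 = -4*⅛ = -½)
(o(-3) + j(8, -1))² = (-½ + (4 - 1*8))² = (-½ + (4 - 8))² = (-½ - 4)² = (-9/2)² = 81/4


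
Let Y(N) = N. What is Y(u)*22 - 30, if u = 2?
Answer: 14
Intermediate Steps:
Y(u)*22 - 30 = 2*22 - 30 = 44 - 30 = 14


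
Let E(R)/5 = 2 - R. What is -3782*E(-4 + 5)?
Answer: -18910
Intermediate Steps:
E(R) = 10 - 5*R (E(R) = 5*(2 - R) = 10 - 5*R)
-3782*E(-4 + 5) = -3782*(10 - 5*(-4 + 5)) = -3782*(10 - 5*1) = -3782*(10 - 5) = -3782*5 = -18910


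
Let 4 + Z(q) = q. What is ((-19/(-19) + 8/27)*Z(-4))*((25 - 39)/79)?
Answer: 3920/2133 ≈ 1.8378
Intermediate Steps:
Z(q) = -4 + q
((-19/(-19) + 8/27)*Z(-4))*((25 - 39)/79) = ((-19/(-19) + 8/27)*(-4 - 4))*((25 - 39)/79) = ((-19*(-1/19) + 8*(1/27))*(-8))*(-14*1/79) = ((1 + 8/27)*(-8))*(-14/79) = ((35/27)*(-8))*(-14/79) = -280/27*(-14/79) = 3920/2133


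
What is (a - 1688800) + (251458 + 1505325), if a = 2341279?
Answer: 2409262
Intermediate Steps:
(a - 1688800) + (251458 + 1505325) = (2341279 - 1688800) + (251458 + 1505325) = 652479 + 1756783 = 2409262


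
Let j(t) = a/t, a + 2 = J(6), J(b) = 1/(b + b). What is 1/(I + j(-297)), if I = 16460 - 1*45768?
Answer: -3564/104453689 ≈ -3.4120e-5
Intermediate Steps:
I = -29308 (I = 16460 - 45768 = -29308)
J(b) = 1/(2*b)
a = -23/12 (a = -2 + (1/2)/6 = -2 + (1/2)*(1/6) = -2 + 1/12 = -23/12 ≈ -1.9167)
j(t) = -23/(12*t)
1/(I + j(-297)) = 1/(-29308 - 23/12/(-297)) = 1/(-29308 - 23/12*(-1/297)) = 1/(-29308 + 23/3564) = 1/(-104453689/3564) = -3564/104453689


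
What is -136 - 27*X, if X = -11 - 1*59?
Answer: 1754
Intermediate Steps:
X = -70 (X = -11 - 59 = -70)
-136 - 27*X = -136 - 27*(-70) = -136 + 1890 = 1754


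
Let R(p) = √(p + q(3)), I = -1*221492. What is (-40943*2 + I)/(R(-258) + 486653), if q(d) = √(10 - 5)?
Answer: -303378/(486653 + I*√(258 - √5)) ≈ -0.6234 + 2.0486e-5*I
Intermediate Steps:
I = -221492
q(d) = √5
R(p) = √(p + √5)
(-40943*2 + I)/(R(-258) + 486653) = (-40943*2 - 221492)/(√(-258 + √5) + 486653) = (-81886 - 221492)/(486653 + √(-258 + √5)) = -303378/(486653 + √(-258 + √5))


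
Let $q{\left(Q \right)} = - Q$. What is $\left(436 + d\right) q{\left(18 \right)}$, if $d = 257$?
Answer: $-12474$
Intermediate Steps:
$\left(436 + d\right) q{\left(18 \right)} = \left(436 + 257\right) \left(\left(-1\right) 18\right) = 693 \left(-18\right) = -12474$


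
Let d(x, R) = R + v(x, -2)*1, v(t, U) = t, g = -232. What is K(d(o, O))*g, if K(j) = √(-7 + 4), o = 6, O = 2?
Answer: -232*I*√3 ≈ -401.84*I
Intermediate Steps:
d(x, R) = R + x (d(x, R) = R + x*1 = R + x)
K(j) = I*√3 (K(j) = √(-3) = I*√3)
K(d(o, O))*g = (I*√3)*(-232) = -232*I*√3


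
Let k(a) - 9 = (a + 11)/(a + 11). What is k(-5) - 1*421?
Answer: -411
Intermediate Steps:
k(a) = 10 (k(a) = 9 + (a + 11)/(a + 11) = 9 + (11 + a)/(11 + a) = 9 + 1 = 10)
k(-5) - 1*421 = 10 - 1*421 = 10 - 421 = -411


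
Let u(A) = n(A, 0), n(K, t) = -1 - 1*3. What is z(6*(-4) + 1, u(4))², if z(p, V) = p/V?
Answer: 529/16 ≈ 33.063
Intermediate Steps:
n(K, t) = -4 (n(K, t) = -1 - 3 = -4)
u(A) = -4
z(6*(-4) + 1, u(4))² = ((6*(-4) + 1)/(-4))² = ((-24 + 1)*(-¼))² = (-23*(-¼))² = (23/4)² = 529/16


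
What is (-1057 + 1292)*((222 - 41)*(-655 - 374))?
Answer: -43768515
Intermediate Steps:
(-1057 + 1292)*((222 - 41)*(-655 - 374)) = 235*(181*(-1029)) = 235*(-186249) = -43768515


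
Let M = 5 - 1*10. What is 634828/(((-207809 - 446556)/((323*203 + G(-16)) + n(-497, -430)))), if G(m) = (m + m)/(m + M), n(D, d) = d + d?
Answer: -862681100588/13741665 ≈ -62779.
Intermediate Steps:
M = -5 (M = 5 - 10 = -5)
n(D, d) = 2*d
G(m) = 2*m/(-5 + m) (G(m) = (m + m)/(m - 5) = (2*m)/(-5 + m) = 2*m/(-5 + m))
634828/(((-207809 - 446556)/((323*203 + G(-16)) + n(-497, -430)))) = 634828/(((-207809 - 446556)/((323*203 + 2*(-16)/(-5 - 16)) + 2*(-430)))) = 634828/((-654365/((65569 + 2*(-16)/(-21)) - 860))) = 634828/((-654365/((65569 + 2*(-16)*(-1/21)) - 860))) = 634828/((-654365/((65569 + 32/21) - 860))) = 634828/((-654365/(1376981/21 - 860))) = 634828/((-654365/1358921/21)) = 634828/((-654365*21/1358921)) = 634828/(-13741665/1358921) = 634828*(-1358921/13741665) = -862681100588/13741665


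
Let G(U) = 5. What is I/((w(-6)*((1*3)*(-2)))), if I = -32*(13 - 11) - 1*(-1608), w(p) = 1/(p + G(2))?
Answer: 772/3 ≈ 257.33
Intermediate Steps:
w(p) = 1/(5 + p) (w(p) = 1/(p + 5) = 1/(5 + p))
I = 1544 (I = -32*2 + 1608 = -64 + 1608 = 1544)
I/((w(-6)*((1*3)*(-2)))) = 1544/((((1*3)*(-2))/(5 - 6))) = 1544/(((3*(-2))/(-1))) = 1544/((-1*(-6))) = 1544/6 = 1544*(⅙) = 772/3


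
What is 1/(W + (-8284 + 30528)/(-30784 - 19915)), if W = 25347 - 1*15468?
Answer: 50699/500833177 ≈ 0.00010123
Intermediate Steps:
W = 9879 (W = 25347 - 15468 = 9879)
1/(W + (-8284 + 30528)/(-30784 - 19915)) = 1/(9879 + (-8284 + 30528)/(-30784 - 19915)) = 1/(9879 + 22244/(-50699)) = 1/(9879 + 22244*(-1/50699)) = 1/(9879 - 22244/50699) = 1/(500833177/50699) = 50699/500833177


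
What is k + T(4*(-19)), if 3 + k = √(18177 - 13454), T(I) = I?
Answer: -79 + √4723 ≈ -10.276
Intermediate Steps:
k = -3 + √4723 (k = -3 + √(18177 - 13454) = -3 + √4723 ≈ 65.724)
k + T(4*(-19)) = (-3 + √4723) + 4*(-19) = (-3 + √4723) - 76 = -79 + √4723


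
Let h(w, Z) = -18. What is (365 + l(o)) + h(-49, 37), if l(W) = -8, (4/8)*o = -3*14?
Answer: 339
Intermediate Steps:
o = -84 (o = 2*(-3*14) = 2*(-42) = -84)
(365 + l(o)) + h(-49, 37) = (365 - 8) - 18 = 357 - 18 = 339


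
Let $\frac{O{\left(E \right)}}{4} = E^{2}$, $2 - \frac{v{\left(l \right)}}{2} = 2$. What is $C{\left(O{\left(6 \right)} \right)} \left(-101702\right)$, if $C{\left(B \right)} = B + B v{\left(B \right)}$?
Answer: $-14645088$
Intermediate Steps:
$v{\left(l \right)} = 0$ ($v{\left(l \right)} = 4 - 4 = 0$)
$O{\left(E \right)} = 4 E^{2}$
$C{\left(B \right)} = B$ ($C{\left(B \right)} = B + B 0 = B + 0 = B$)
$C{\left(O{\left(6 \right)} \right)} \left(-101702\right) = 4 \cdot 6^{2} \left(-101702\right) = 4 \cdot 36 \left(-101702\right) = 144 \left(-101702\right) = -14645088$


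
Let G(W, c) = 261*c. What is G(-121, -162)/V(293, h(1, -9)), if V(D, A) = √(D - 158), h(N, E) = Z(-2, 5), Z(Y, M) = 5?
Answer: -4698*√15/5 ≈ -3639.1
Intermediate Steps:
h(N, E) = 5
V(D, A) = √(-158 + D)
G(-121, -162)/V(293, h(1, -9)) = (261*(-162))/(√(-158 + 293)) = -42282*√15/45 = -4698*√15/5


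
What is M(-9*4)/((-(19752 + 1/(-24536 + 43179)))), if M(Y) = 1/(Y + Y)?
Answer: 18643/26513030664 ≈ 7.0316e-7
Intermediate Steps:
M(Y) = 1/(2*Y)
M(-9*4)/((-(19752 + 1/(-24536 + 43179)))) = (1/(2*((-9*4))))/((-(19752 + 1/(-24536 + 43179)))) = ((½)/(-36))/((-(19752 + 1/18643))) = ((½)*(-1/36))/((-(19752 + 1/18643))) = -1/(72*((-1*368236537/18643))) = -1/(72*(-368236537/18643)) = -1/72*(-18643/368236537) = 18643/26513030664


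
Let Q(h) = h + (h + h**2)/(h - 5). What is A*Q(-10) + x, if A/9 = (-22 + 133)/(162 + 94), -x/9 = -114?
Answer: 15417/16 ≈ 963.56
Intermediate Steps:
x = 1026 (x = -9*(-114) = 1026)
A = 999/256 (A = 9*((-22 + 133)/(162 + 94)) = 9*(111/256) = 999/256 ≈ 3.9023)
Q(h) = h + (h + h**2)/(-5 + h)
A*Q(-10) + x = 999*(2*(-10)*(-2 - 10)/(-5 - 10))/256 + 1026 = 999*(2*(-10)*(-12)/(-15))/256 + 1026 = 999*(2*(-10)*(-1/15)*(-12))/256 + 1026 = (999/256)*(-16) + 1026 = -999/16 + 1026 = 15417/16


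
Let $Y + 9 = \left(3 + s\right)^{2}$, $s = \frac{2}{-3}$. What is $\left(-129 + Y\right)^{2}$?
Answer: $\frac{1423249}{81} \approx 17571.0$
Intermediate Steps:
$s = - \frac{2}{3}$ ($s = 2 \left(- \frac{1}{3}\right) = - \frac{2}{3} \approx -0.66667$)
$Y = - \frac{32}{9}$ ($Y = -9 + \left(3 - \frac{2}{3}\right)^{2} = -9 + \left(\frac{7}{3}\right)^{2} = -9 + \frac{49}{9} = - \frac{32}{9} \approx -3.5556$)
$\left(-129 + Y\right)^{2} = \left(-129 - \frac{32}{9}\right)^{2} = \left(- \frac{1193}{9}\right)^{2} = \frac{1423249}{81}$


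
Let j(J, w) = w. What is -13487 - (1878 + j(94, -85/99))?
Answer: -1521050/99 ≈ -15364.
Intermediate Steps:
-13487 - (1878 + j(94, -85/99)) = -13487 - (1878 - 85/99) = -13487 - 1*185837/99 = -13487 - 185837/99 = -1521050/99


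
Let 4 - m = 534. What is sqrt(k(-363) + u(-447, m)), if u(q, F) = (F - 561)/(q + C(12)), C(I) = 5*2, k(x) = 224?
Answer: sqrt(43253823)/437 ≈ 15.050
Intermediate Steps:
m = -530 (m = 4 - 1*534 = 4 - 534 = -530)
C(I) = 10
u(q, F) = (-561 + F)/(10 + q) (u(q, F) = (F - 561)/(q + 10) = (-561 + F)/(10 + q))
sqrt(k(-363) + u(-447, m)) = sqrt(224 + (-561 - 530)/(10 - 447)) = sqrt(224 - 1091/(-437)) = sqrt(224 - 1/437*(-1091)) = sqrt(224 + 1091/437) = sqrt(98979/437) = sqrt(43253823)/437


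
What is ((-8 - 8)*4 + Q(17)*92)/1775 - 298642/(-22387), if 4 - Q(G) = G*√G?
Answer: 536895198/39736925 - 1564*√17/1775 ≈ 9.8783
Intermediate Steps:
Q(G) = 4 - G^(3/2) (Q(G) = 4 - G*√G = 4 - G^(3/2))
((-8 - 8)*4 + Q(17)*92)/1775 - 298642/(-22387) = ((-8 - 8)*4 + (4 - 17^(3/2))*92)/1775 - 298642/(-22387) = (-16*4 + (4 - 17*√17)*92)*(1/1775) - 298642*(-1/22387) = (-64 + (4 - 17*√17)*92)*(1/1775) + 298642/22387 = (-64 + (368 - 1564*√17))*(1/1775) + 298642/22387 = (304 - 1564*√17)*(1/1775) + 298642/22387 = (304/1775 - 1564*√17/1775) + 298642/22387 = 536895198/39736925 - 1564*√17/1775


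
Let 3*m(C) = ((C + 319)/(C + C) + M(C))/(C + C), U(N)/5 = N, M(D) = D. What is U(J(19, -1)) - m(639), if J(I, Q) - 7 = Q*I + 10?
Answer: -12454030/1224963 ≈ -10.167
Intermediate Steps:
J(I, Q) = 17 + I*Q (J(I, Q) = 7 + (Q*I + 10) = 7 + (I*Q + 10) = 7 + (10 + I*Q) = 17 + I*Q)
U(N) = 5*N
m(C) = (C + (319 + C)/(2*C))/(6*C) (m(C) = (((C + 319)/(C + C) + C)/(C + C))/3 = (((319 + C)/((2*C)) + C)/((2*C)))/3 = (((319 + C)*(1/(2*C)) + C)*(1/(2*C)))/3 = (((319 + C)/(2*C) + C)*(1/(2*C)))/3 = ((C + (319 + C)/(2*C))*(1/(2*C)))/3 = ((C + (319 + C)/(2*C))/(2*C))/3 = (C + (319 + C)/(2*C))/(6*C))
U(J(19, -1)) - m(639) = 5*(17 + 19*(-1)) - (319 + 639*(1 + 2*639))/(12*639²) = 5*(17 - 19) - (319 + 639*(1 + 1278))/(12*408321) = 5*(-2) - (319 + 639*1279)/(12*408321) = -10 - (319 + 817281)/(12*408321) = -10 - 817600/(12*408321) = -10 - 1*204400/1224963 = -10 - 204400/1224963 = -12454030/1224963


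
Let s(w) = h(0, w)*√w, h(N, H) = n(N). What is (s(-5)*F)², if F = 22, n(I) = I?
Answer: 0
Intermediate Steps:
h(N, H) = N
s(w) = 0 (s(w) = 0*√w = 0)
(s(-5)*F)² = (0*22)² = 0² = 0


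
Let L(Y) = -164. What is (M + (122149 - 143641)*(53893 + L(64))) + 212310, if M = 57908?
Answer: -1154473450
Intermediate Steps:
(M + (122149 - 143641)*(53893 + L(64))) + 212310 = (57908 + (122149 - 143641)*(53893 - 164)) + 212310 = (57908 - 21492*53729) + 212310 = (57908 - 1154743668) + 212310 = -1154685760 + 212310 = -1154473450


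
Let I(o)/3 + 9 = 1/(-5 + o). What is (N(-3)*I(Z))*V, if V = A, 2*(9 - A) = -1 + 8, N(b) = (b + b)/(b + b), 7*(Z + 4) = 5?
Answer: -17457/116 ≈ -150.49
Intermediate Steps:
Z = -23/7 (Z = -4 + (⅐)*5 = -4 + 5/7 = -23/7 ≈ -3.2857)
N(b) = 1 (N(b) = (2*b)/((2*b)) = (2*b)*(1/(2*b)) = 1)
I(o) = -27 + 3/(-5 + o)
A = 11/2 (A = 9 - (-1 + 8)/2 = 9 - ½*7 = 9 - 7/2 = 11/2 ≈ 5.5000)
V = 11/2 ≈ 5.5000
(N(-3)*I(Z))*V = (1*(3*(46 - 9*(-23/7))/(-5 - 23/7)))*(11/2) = (1*(3*(46 + 207/7)/(-58/7)))*(11/2) = (1*(3*(-7/58)*(529/7)))*(11/2) = (1*(-1587/58))*(11/2) = -1587/58*11/2 = -17457/116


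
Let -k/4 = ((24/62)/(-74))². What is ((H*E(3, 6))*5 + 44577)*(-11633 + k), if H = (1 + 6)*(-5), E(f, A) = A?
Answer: -666158085333807/1315609 ≈ -5.0635e+8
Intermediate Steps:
H = -35 (H = 7*(-5) = -35)
k = -144/1315609 (k = -4*((24/62)/(-74))² = -4*((24*(1/62))*(-1/74))² = -4*((12/31)*(-1/74))² = -4*(-6/1147)² = -4*36/1315609 = -144/1315609 ≈ -0.00010945)
((H*E(3, 6))*5 + 44577)*(-11633 + k) = (-35*6*5 + 44577)*(-11633 - 144/1315609) = (-210*5 + 44577)*(-15304479641/1315609) = (-1050 + 44577)*(-15304479641/1315609) = 43527*(-15304479641/1315609) = -666158085333807/1315609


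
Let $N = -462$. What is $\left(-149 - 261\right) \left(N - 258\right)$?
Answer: $295200$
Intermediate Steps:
$\left(-149 - 261\right) \left(N - 258\right) = \left(-149 - 261\right) \left(-462 - 258\right) = \left(-410\right) \left(-720\right) = 295200$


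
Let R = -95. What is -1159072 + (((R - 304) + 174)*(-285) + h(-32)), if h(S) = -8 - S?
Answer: -1094923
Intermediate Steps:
-1159072 + (((R - 304) + 174)*(-285) + h(-32)) = -1159072 + (((-95 - 304) + 174)*(-285) + (-8 - 1*(-32))) = -1159072 + ((-399 + 174)*(-285) + (-8 + 32)) = -1159072 + (-225*(-285) + 24) = -1159072 + (64125 + 24) = -1159072 + 64149 = -1094923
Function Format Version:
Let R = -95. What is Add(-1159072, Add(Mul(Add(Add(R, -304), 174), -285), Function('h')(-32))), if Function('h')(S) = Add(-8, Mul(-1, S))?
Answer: -1094923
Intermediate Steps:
Add(-1159072, Add(Mul(Add(Add(R, -304), 174), -285), Function('h')(-32))) = Add(-1159072, Add(Mul(Add(Add(-95, -304), 174), -285), Add(-8, Mul(-1, -32)))) = Add(-1159072, Add(Mul(Add(-399, 174), -285), Add(-8, 32))) = Add(-1159072, Add(Mul(-225, -285), 24)) = Add(-1159072, Add(64125, 24)) = Add(-1159072, 64149) = -1094923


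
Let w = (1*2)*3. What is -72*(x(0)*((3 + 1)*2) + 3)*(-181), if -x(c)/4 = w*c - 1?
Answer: 456120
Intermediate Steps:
w = 6 (w = 2*3 = 6)
x(c) = 4 - 24*c (x(c) = -4*(6*c - 1) = -4*(-1 + 6*c) = 4 - 24*c)
-72*(x(0)*((3 + 1)*2) + 3)*(-181) = -72*((4 - 24*0)*((3 + 1)*2) + 3)*(-181) = -72*((4 + 0)*(4*2) + 3)*(-181) = -72*(4*8 + 3)*(-181) = -72*(32 + 3)*(-181) = -72*35*(-181) = -2520*(-181) = 456120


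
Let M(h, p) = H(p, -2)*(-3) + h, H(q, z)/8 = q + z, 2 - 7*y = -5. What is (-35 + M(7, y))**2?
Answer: 16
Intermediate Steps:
y = 1 (y = 2/7 - 1/7*(-5) = 2/7 + 5/7 = 1)
H(q, z) = 8*q + 8*z (H(q, z) = 8*(q + z) = 8*q + 8*z)
M(h, p) = 48 + h - 24*p (M(h, p) = (8*p + 8*(-2))*(-3) + h = (8*p - 16)*(-3) + h = (-16 + 8*p)*(-3) + h = (48 - 24*p) + h = 48 + h - 24*p)
(-35 + M(7, y))**2 = (-35 + (48 + 7 - 24*1))**2 = (-35 + (48 + 7 - 24))**2 = (-35 + 31)**2 = (-4)**2 = 16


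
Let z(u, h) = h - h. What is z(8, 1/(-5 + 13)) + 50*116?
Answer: 5800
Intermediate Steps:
z(u, h) = 0
z(8, 1/(-5 + 13)) + 50*116 = 0 + 50*116 = 0 + 5800 = 5800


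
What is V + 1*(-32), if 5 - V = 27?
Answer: -54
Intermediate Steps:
V = -22 (V = 5 - 1*27 = 5 - 27 = -22)
V + 1*(-32) = -22 + 1*(-32) = -22 - 32 = -54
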